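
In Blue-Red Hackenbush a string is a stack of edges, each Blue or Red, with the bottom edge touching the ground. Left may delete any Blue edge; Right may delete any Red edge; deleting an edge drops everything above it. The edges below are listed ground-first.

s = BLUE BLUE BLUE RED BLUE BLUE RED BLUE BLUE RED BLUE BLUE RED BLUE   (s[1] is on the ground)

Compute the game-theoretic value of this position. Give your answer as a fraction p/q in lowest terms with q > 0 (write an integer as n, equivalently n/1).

step 1: add BLUE to get B; options L={ 0 } R={ — } = 1
step 2: add BLUE to get BB; options L={ 0; 1 } R={ — } = 2
step 3: add BLUE to get BBB; options L={ 0; 1; 2 } R={ — } = 3
step 4: add RED to get BBBR; options L={ 0; 1; 2 } R={ 3 } = 5/2
step 5: add BLUE to get BBBRB; options L={ 0; 1; 2; 5/2 } R={ 3 } = 11/4
step 6: add BLUE to get BBBRBB; options L={ 0; 1; 2; 5/2; 11/4 } R={ 3 } = 23/8
step 7: add RED to get BBBRBBR; options L={ 0; 1; 2; 5/2; 11/4 } R={ 23/8; 3 } = 45/16
step 8: add BLUE to get BBBRBBRB; options L={ 0; 1; 2; 5/2; 11/4; 45/16 } R={ 23/8; 3 } = 91/32
step 9: add BLUE to get BBBRBBRBB; options L={ 0; 1; 2; 5/2; 11/4; 45/16; 91/32 } R={ 23/8; 3 } = 183/64
step 10: add RED to get BBBRBBRBBR; options L={ 0; 1; 2; 5/2; 11/4; 45/16; 91/32 } R={ 183/64; 23/8; 3 } = 365/128
step 11: add BLUE to get BBBRBBRBBRB; options L={ 0; 1; 2; 5/2; 11/4; 45/16; 91/32; 365/128 } R={ 183/64; 23/8; 3 } = 731/256
step 12: add BLUE to get BBBRBBRBBRBB; options L={ 0; 1; 2; 5/2; 11/4; 45/16; 91/32; 365/128; 731/256 } R={ 183/64; 23/8; 3 } = 1463/512
step 13: add RED to get BBBRBBRBBRBBR; options L={ 0; 1; 2; 5/2; 11/4; 45/16; 91/32; 365/128; 731/256 } R={ 1463/512; 183/64; 23/8; 3 } = 2925/1024
step 14: add BLUE to get BBBRBBRBBRBBRB; options L={ 0; 1; 2; 5/2; 11/4; 45/16; 91/32; 365/128; 731/256; 2925/1024 } R={ 1463/512; 183/64; 23/8; 3 } = 5851/2048

5851/2048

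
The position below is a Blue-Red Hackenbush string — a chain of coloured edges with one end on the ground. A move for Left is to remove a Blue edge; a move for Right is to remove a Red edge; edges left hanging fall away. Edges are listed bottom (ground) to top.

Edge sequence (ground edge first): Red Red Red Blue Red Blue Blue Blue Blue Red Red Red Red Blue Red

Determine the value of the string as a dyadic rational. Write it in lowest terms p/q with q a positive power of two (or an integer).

-10363/4096

G_1 [R]  L=[(no moves)]  R=[0]  => -1
G_2 [RR]  L=[(no moves)]  R=[-1, 0]  => -2
G_3 [RRR]  L=[(no moves)]  R=[-2, -1, 0]  => -3
G_4 [RRRB]  L=[-3]  R=[-2, -1, 0]  => -5/2
G_5 [RRRBR]  L=[-3]  R=[-5/2, -2, -1, 0]  => -11/4
G_6 [RRRBRB]  L=[-3, -11/4]  R=[-5/2, -2, -1, 0]  => -21/8
G_7 [RRRBRBB]  L=[-3, -11/4, -21/8]  R=[-5/2, -2, -1, 0]  => -41/16
G_8 [RRRBRBBB]  L=[-3, -11/4, -21/8, -41/16]  R=[-5/2, -2, -1, 0]  => -81/32
G_9 [RRRBRBBBB]  L=[-3, -11/4, -21/8, -41/16, -81/32]  R=[-5/2, -2, -1, 0]  => -161/64
G_10 [RRRBRBBBBR]  L=[-3, -11/4, -21/8, -41/16, -81/32]  R=[-161/64, -5/2, -2, -1, 0]  => -323/128
G_11 [RRRBRBBBBRR]  L=[-3, -11/4, -21/8, -41/16, -81/32]  R=[-323/128, -161/64, -5/2, -2, -1, 0]  => -647/256
G_12 [RRRBRBBBBRRR]  L=[-3, -11/4, -21/8, -41/16, -81/32]  R=[-647/256, -323/128, -161/64, -5/2, -2, -1, 0]  => -1295/512
G_13 [RRRBRBBBBRRRR]  L=[-3, -11/4, -21/8, -41/16, -81/32]  R=[-1295/512, -647/256, -323/128, -161/64, -5/2, -2, -1, 0]  => -2591/1024
G_14 [RRRBRBBBBRRRRB]  L=[-3, -11/4, -21/8, -41/16, -81/32, -2591/1024]  R=[-1295/512, -647/256, -323/128, -161/64, -5/2, -2, -1, 0]  => -5181/2048
G_15 [RRRBRBBBBRRRRBR]  L=[-3, -11/4, -21/8, -41/16, -81/32, -2591/1024]  R=[-5181/2048, -1295/512, -647/256, -323/128, -161/64, -5/2, -2, -1, 0]  => -10363/4096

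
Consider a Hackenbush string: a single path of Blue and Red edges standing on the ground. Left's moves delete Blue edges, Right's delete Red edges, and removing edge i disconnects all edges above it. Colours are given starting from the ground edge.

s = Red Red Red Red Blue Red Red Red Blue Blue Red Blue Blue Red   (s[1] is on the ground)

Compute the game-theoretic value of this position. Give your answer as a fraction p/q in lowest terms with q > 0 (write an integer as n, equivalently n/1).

-3987/1024

Prefix values for Red Red Red Red Blue Red Red Red Blue Blue Red Blue Blue Red via {L|R} + simplicity:
1 of 14 · R · max L −∞ · min R 0 gives -1
2 of 14 · RR · max L −∞ · min R -1 gives -2
3 of 14 · RRR · max L −∞ · min R -2 gives -3
4 of 14 · RRRR · max L −∞ · min R -3 gives -4
5 of 14 · RRRRB · max L -4 · min R -3 gives -7/2
6 of 14 · RRRRBR · max L -4 · min R -7/2 gives -15/4
7 of 14 · RRRRBRR · max L -4 · min R -15/4 gives -31/8
8 of 14 · RRRRBRRR · max L -4 · min R -31/8 gives -63/16
9 of 14 · RRRRBRRRB · max L -63/16 · min R -31/8 gives -125/32
10 of 14 · RRRRBRRRBB · max L -125/32 · min R -31/8 gives -249/64
11 of 14 · RRRRBRRRBBR · max L -125/32 · min R -249/64 gives -499/128
12 of 14 · RRRRBRRRBBRB · max L -499/128 · min R -249/64 gives -997/256
13 of 14 · RRRRBRRRBBRBB · max L -997/256 · min R -249/64 gives -1993/512
14 of 14 · RRRRBRRRBBRBBR · max L -997/256 · min R -1993/512 gives -3987/1024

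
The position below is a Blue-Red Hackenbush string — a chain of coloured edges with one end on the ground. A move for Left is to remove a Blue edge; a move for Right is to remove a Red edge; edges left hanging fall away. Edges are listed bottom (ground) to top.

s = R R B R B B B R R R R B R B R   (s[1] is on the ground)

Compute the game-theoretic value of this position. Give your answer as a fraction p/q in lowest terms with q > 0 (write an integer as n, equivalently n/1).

Build G(s[:k]) for k = 1..15, string s = R R B R B B B R R R R B R B R.
G_1 [R]  L=[]  R=[0]  so -1
G_2 [RR]  L=[]  R=[-1,0]  so -2
G_3 [RRB]  L=[-2]  R=[-1,0]  so -3/2
G_4 [RRBR]  L=[-2]  R=[-3/2,-1,0]  so -7/4
G_5 [RRBRB]  L=[-2,-7/4]  R=[-3/2,-1,0]  so -13/8
G_6 [RRBRBB]  L=[-2,-7/4,-13/8]  R=[-3/2,-1,0]  so -25/16
G_7 [RRBRBBB]  L=[-2,-7/4,-13/8,-25/16]  R=[-3/2,-1,0]  so -49/32
G_8 [RRBRBBBR]  L=[-2,-7/4,-13/8,-25/16]  R=[-49/32,-3/2,-1,0]  so -99/64
G_9 [RRBRBBBRR]  L=[-2,-7/4,-13/8,-25/16]  R=[-99/64,-49/32,-3/2,-1,0]  so -199/128
G_10 [RRBRBBBRRR]  L=[-2,-7/4,-13/8,-25/16]  R=[-199/128,-99/64,-49/32,-3/2,-1,0]  so -399/256
G_11 [RRBRBBBRRRR]  L=[-2,-7/4,-13/8,-25/16]  R=[-399/256,-199/128,-99/64,-49/32,-3/2,-1,0]  so -799/512
G_12 [RRBRBBBRRRRB]  L=[-2,-7/4,-13/8,-25/16,-799/512]  R=[-399/256,-199/128,-99/64,-49/32,-3/2,-1,0]  so -1597/1024
G_13 [RRBRBBBRRRRBR]  L=[-2,-7/4,-13/8,-25/16,-799/512]  R=[-1597/1024,-399/256,-199/128,-99/64,-49/32,-3/2,-1,0]  so -3195/2048
G_14 [RRBRBBBRRRRBRB]  L=[-2,-7/4,-13/8,-25/16,-799/512,-3195/2048]  R=[-1597/1024,-399/256,-199/128,-99/64,-49/32,-3/2,-1,0]  so -6389/4096
G_15 [RRBRBBBRRRRBRBR]  L=[-2,-7/4,-13/8,-25/16,-799/512,-3195/2048]  R=[-6389/4096,-1597/1024,-399/256,-199/128,-99/64,-49/32,-3/2,-1,0]  so -12779/8192

-12779/8192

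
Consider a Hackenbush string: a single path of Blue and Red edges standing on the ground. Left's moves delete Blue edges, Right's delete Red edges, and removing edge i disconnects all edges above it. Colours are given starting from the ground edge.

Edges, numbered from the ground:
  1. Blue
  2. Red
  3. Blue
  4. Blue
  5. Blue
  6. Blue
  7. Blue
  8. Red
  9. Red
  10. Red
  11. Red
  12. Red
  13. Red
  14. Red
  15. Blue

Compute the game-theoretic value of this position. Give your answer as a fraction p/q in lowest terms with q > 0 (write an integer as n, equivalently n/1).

Prefix values for Blue Red Blue Blue Blue Blue Blue Red Red Red Red Red Red Red Blue via {L|R} + simplicity:
1 of 15 · B · max L 0 · min R +∞ gives 1
2 of 15 · BR · max L 0 · min R 1 gives 1/2
3 of 15 · BRB · max L 1/2 · min R 1 gives 3/4
4 of 15 · BRBB · max L 3/4 · min R 1 gives 7/8
5 of 15 · BRBBB · max L 7/8 · min R 1 gives 15/16
6 of 15 · BRBBBB · max L 15/16 · min R 1 gives 31/32
7 of 15 · BRBBBBB · max L 31/32 · min R 1 gives 63/64
8 of 15 · BRBBBBBR · max L 31/32 · min R 63/64 gives 125/128
9 of 15 · BRBBBBBRR · max L 31/32 · min R 125/128 gives 249/256
10 of 15 · BRBBBBBRRR · max L 31/32 · min R 249/256 gives 497/512
11 of 15 · BRBBBBBRRRR · max L 31/32 · min R 497/512 gives 993/1024
12 of 15 · BRBBBBBRRRRR · max L 31/32 · min R 993/1024 gives 1985/2048
13 of 15 · BRBBBBBRRRRRR · max L 31/32 · min R 1985/2048 gives 3969/4096
14 of 15 · BRBBBBBRRRRRRR · max L 31/32 · min R 3969/4096 gives 7937/8192
15 of 15 · BRBBBBBRRRRRRRB · max L 7937/8192 · min R 3969/4096 gives 15875/16384

15875/16384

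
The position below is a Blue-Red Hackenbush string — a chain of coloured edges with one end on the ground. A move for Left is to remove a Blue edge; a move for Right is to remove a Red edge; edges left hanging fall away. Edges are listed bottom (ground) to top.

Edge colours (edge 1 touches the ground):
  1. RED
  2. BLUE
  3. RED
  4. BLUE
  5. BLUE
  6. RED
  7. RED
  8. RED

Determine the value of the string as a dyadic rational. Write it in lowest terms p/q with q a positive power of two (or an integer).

v_1 [R]  L=[·]  R=[0]  -> -1
v_2 [RB]  L=[-1]  R=[0]  -> -1/2
v_3 [RBR]  L=[-1]  R=[-1/2, 0]  -> -3/4
v_4 [RBRB]  L=[-1, -3/4]  R=[-1/2, 0]  -> -5/8
v_5 [RBRBB]  L=[-1, -3/4, -5/8]  R=[-1/2, 0]  -> -9/16
v_6 [RBRBBR]  L=[-1, -3/4, -5/8]  R=[-9/16, -1/2, 0]  -> -19/32
v_7 [RBRBBRR]  L=[-1, -3/4, -5/8]  R=[-19/32, -9/16, -1/2, 0]  -> -39/64
v_8 [RBRBBRRR]  L=[-1, -3/4, -5/8]  R=[-39/64, -19/32, -9/16, -1/2, 0]  -> -79/128

-79/128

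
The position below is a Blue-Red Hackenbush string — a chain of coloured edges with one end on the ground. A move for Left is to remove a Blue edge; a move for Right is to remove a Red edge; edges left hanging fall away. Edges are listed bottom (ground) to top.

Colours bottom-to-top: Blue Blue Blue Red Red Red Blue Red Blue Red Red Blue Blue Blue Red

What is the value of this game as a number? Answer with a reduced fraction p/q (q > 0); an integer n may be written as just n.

8861/4096

B: Left { 0 }, Right {  } => simplest 1
BB: Left { 0,1 }, Right {  } => simplest 2
BBB: Left { 0,1,2 }, Right {  } => simplest 3
BBBR: Left { 0,1,2 }, Right { 3 } => simplest 5/2
BBBRR: Left { 0,1,2 }, Right { 5/2,3 } => simplest 9/4
BBBRRR: Left { 0,1,2 }, Right { 9/4,5/2,3 } => simplest 17/8
BBBRRRB: Left { 0,1,2,17/8 }, Right { 9/4,5/2,3 } => simplest 35/16
BBBRRRBR: Left { 0,1,2,17/8 }, Right { 35/16,9/4,5/2,3 } => simplest 69/32
BBBRRRBRB: Left { 0,1,2,17/8,69/32 }, Right { 35/16,9/4,5/2,3 } => simplest 139/64
BBBRRRBRBR: Left { 0,1,2,17/8,69/32 }, Right { 139/64,35/16,9/4,5/2,3 } => simplest 277/128
BBBRRRBRBRR: Left { 0,1,2,17/8,69/32 }, Right { 277/128,139/64,35/16,9/4,5/2,3 } => simplest 553/256
BBBRRRBRBRRB: Left { 0,1,2,17/8,69/32,553/256 }, Right { 277/128,139/64,35/16,9/4,5/2,3 } => simplest 1107/512
BBBRRRBRBRRBB: Left { 0,1,2,17/8,69/32,553/256,1107/512 }, Right { 277/128,139/64,35/16,9/4,5/2,3 } => simplest 2215/1024
BBBRRRBRBRRBBB: Left { 0,1,2,17/8,69/32,553/256,1107/512,2215/1024 }, Right { 277/128,139/64,35/16,9/4,5/2,3 } => simplest 4431/2048
BBBRRRBRBRRBBBR: Left { 0,1,2,17/8,69/32,553/256,1107/512,2215/1024 }, Right { 4431/2048,277/128,139/64,35/16,9/4,5/2,3 } => simplest 8861/4096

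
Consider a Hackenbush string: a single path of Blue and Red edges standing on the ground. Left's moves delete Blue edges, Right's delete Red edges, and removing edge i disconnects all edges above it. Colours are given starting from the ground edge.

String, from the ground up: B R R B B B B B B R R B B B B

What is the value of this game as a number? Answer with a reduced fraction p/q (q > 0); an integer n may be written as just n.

8095/16384

edge 1 of 15 (B): { 0 | ∅ } gives 1
edge 2 of 15 (R): { 0 | 1 } gives 1/2
edge 3 of 15 (R): { 0 | 1/2, 1 } gives 1/4
edge 4 of 15 (B): { 0, 1/4 | 1/2, 1 } gives 3/8
edge 5 of 15 (B): { 0, 1/4, 3/8 | 1/2, 1 } gives 7/16
edge 6 of 15 (B): { 0, 1/4, 3/8, 7/16 | 1/2, 1 } gives 15/32
edge 7 of 15 (B): { 0, 1/4, 3/8, 7/16, 15/32 | 1/2, 1 } gives 31/64
edge 8 of 15 (B): { 0, 1/4, 3/8, 7/16, 15/32, 31/64 | 1/2, 1 } gives 63/128
edge 9 of 15 (B): { 0, 1/4, 3/8, 7/16, 15/32, 31/64, 63/128 | 1/2, 1 } gives 127/256
edge 10 of 15 (R): { 0, 1/4, 3/8, 7/16, 15/32, 31/64, 63/128 | 127/256, 1/2, 1 } gives 253/512
edge 11 of 15 (R): { 0, 1/4, 3/8, 7/16, 15/32, 31/64, 63/128 | 253/512, 127/256, 1/2, 1 } gives 505/1024
edge 12 of 15 (B): { 0, 1/4, 3/8, 7/16, 15/32, 31/64, 63/128, 505/1024 | 253/512, 127/256, 1/2, 1 } gives 1011/2048
edge 13 of 15 (B): { 0, 1/4, 3/8, 7/16, 15/32, 31/64, 63/128, 505/1024, 1011/2048 | 253/512, 127/256, 1/2, 1 } gives 2023/4096
edge 14 of 15 (B): { 0, 1/4, 3/8, 7/16, 15/32, 31/64, 63/128, 505/1024, 1011/2048, 2023/4096 | 253/512, 127/256, 1/2, 1 } gives 4047/8192
edge 15 of 15 (B): { 0, 1/4, 3/8, 7/16, 15/32, 31/64, 63/128, 505/1024, 1011/2048, 2023/4096, 4047/8192 | 253/512, 127/256, 1/2, 1 } gives 8095/16384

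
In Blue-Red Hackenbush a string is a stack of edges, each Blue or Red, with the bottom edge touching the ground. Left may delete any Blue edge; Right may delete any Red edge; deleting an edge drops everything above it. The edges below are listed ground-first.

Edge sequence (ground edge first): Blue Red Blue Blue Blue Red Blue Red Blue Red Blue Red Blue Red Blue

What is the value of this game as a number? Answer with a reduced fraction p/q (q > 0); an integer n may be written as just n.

Recurse on prefixes of the 15-edge string Blue Red Blue Blue Blue Red Blue Red Blue Red Blue Red Blue Red Blue:
val_1 [B]  L=[0]  R=[(no moves)]  so 1
val_2 [BR]  L=[0]  R=[1]  so 1/2
val_3 [BRB]  L=[0 1/2]  R=[1]  so 3/4
val_4 [BRBB]  L=[0 1/2 3/4]  R=[1]  so 7/8
val_5 [BRBBB]  L=[0 1/2 3/4 7/8]  R=[1]  so 15/16
val_6 [BRBBBR]  L=[0 1/2 3/4 7/8]  R=[15/16 1]  so 29/32
val_7 [BRBBBRB]  L=[0 1/2 3/4 7/8 29/32]  R=[15/16 1]  so 59/64
val_8 [BRBBBRBR]  L=[0 1/2 3/4 7/8 29/32]  R=[59/64 15/16 1]  so 117/128
val_9 [BRBBBRBRB]  L=[0 1/2 3/4 7/8 29/32 117/128]  R=[59/64 15/16 1]  so 235/256
val_10 [BRBBBRBRBR]  L=[0 1/2 3/4 7/8 29/32 117/128]  R=[235/256 59/64 15/16 1]  so 469/512
val_11 [BRBBBRBRBRB]  L=[0 1/2 3/4 7/8 29/32 117/128 469/512]  R=[235/256 59/64 15/16 1]  so 939/1024
val_12 [BRBBBRBRBRBR]  L=[0 1/2 3/4 7/8 29/32 117/128 469/512]  R=[939/1024 235/256 59/64 15/16 1]  so 1877/2048
val_13 [BRBBBRBRBRBRB]  L=[0 1/2 3/4 7/8 29/32 117/128 469/512 1877/2048]  R=[939/1024 235/256 59/64 15/16 1]  so 3755/4096
val_14 [BRBBBRBRBRBRBR]  L=[0 1/2 3/4 7/8 29/32 117/128 469/512 1877/2048]  R=[3755/4096 939/1024 235/256 59/64 15/16 1]  so 7509/8192
val_15 [BRBBBRBRBRBRBRB]  L=[0 1/2 3/4 7/8 29/32 117/128 469/512 1877/2048 7509/8192]  R=[3755/4096 939/1024 235/256 59/64 15/16 1]  so 15019/16384

15019/16384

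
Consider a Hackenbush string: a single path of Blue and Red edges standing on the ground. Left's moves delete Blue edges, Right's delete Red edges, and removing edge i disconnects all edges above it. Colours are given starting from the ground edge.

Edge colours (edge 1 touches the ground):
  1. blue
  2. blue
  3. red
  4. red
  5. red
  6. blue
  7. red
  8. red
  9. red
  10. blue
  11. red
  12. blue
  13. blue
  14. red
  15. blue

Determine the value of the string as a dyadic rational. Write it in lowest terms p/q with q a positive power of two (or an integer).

step 1: add blue to get b; options L={ 0 } R={  } → 1
step 2: add blue to get bb; options L={ 0; 1 } R={  } → 2
step 3: add red to get bbr; options L={ 0; 1 } R={ 2 } → 3/2
step 4: add red to get bbrr; options L={ 0; 1 } R={ 3/2; 2 } → 5/4
step 5: add red to get bbrrr; options L={ 0; 1 } R={ 5/4; 3/2; 2 } → 9/8
step 6: add blue to get bbrrrb; options L={ 0; 1; 9/8 } R={ 5/4; 3/2; 2 } → 19/16
step 7: add red to get bbrrrbr; options L={ 0; 1; 9/8 } R={ 19/16; 5/4; 3/2; 2 } → 37/32
step 8: add red to get bbrrrbrr; options L={ 0; 1; 9/8 } R={ 37/32; 19/16; 5/4; 3/2; 2 } → 73/64
step 9: add red to get bbrrrbrrr; options L={ 0; 1; 9/8 } R={ 73/64; 37/32; 19/16; 5/4; 3/2; 2 } → 145/128
step 10: add blue to get bbrrrbrrrb; options L={ 0; 1; 9/8; 145/128 } R={ 73/64; 37/32; 19/16; 5/4; 3/2; 2 } → 291/256
step 11: add red to get bbrrrbrrrbr; options L={ 0; 1; 9/8; 145/128 } R={ 291/256; 73/64; 37/32; 19/16; 5/4; 3/2; 2 } → 581/512
step 12: add blue to get bbrrrbrrrbrb; options L={ 0; 1; 9/8; 145/128; 581/512 } R={ 291/256; 73/64; 37/32; 19/16; 5/4; 3/2; 2 } → 1163/1024
step 13: add blue to get bbrrrbrrrbrbb; options L={ 0; 1; 9/8; 145/128; 581/512; 1163/1024 } R={ 291/256; 73/64; 37/32; 19/16; 5/4; 3/2; 2 } → 2327/2048
step 14: add red to get bbrrrbrrrbrbbr; options L={ 0; 1; 9/8; 145/128; 581/512; 1163/1024 } R={ 2327/2048; 291/256; 73/64; 37/32; 19/16; 5/4; 3/2; 2 } → 4653/4096
step 15: add blue to get bbrrrbrrrbrbbrb; options L={ 0; 1; 9/8; 145/128; 581/512; 1163/1024; 4653/4096 } R={ 2327/2048; 291/256; 73/64; 37/32; 19/16; 5/4; 3/2; 2 } → 9307/8192

9307/8192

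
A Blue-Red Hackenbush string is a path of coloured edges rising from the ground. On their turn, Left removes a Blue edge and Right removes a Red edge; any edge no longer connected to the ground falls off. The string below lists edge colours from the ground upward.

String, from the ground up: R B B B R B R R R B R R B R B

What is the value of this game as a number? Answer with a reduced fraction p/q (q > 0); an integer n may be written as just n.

Prefix values for R B B B R B R R R B R R B R B via {L|R} + simplicity:
step 1: add R to get R; options L={ · } R={ 0 } → -1
step 2: add B to get RB; options L={ -1 } R={ 0 } → -1/2
step 3: add B to get RBB; options L={ -1 -1/2 } R={ 0 } → -1/4
step 4: add B to get RBBB; options L={ -1 -1/2 -1/4 } R={ 0 } → -1/8
step 5: add R to get RBBBR; options L={ -1 -1/2 -1/4 } R={ -1/8 0 } → -3/16
step 6: add B to get RBBBRB; options L={ -1 -1/2 -1/4 -3/16 } R={ -1/8 0 } → -5/32
step 7: add R to get RBBBRBR; options L={ -1 -1/2 -1/4 -3/16 } R={ -5/32 -1/8 0 } → -11/64
step 8: add R to get RBBBRBRR; options L={ -1 -1/2 -1/4 -3/16 } R={ -11/64 -5/32 -1/8 0 } → -23/128
step 9: add R to get RBBBRBRRR; options L={ -1 -1/2 -1/4 -3/16 } R={ -23/128 -11/64 -5/32 -1/8 0 } → -47/256
step 10: add B to get RBBBRBRRRB; options L={ -1 -1/2 -1/4 -3/16 -47/256 } R={ -23/128 -11/64 -5/32 -1/8 0 } → -93/512
step 11: add R to get RBBBRBRRRBR; options L={ -1 -1/2 -1/4 -3/16 -47/256 } R={ -93/512 -23/128 -11/64 -5/32 -1/8 0 } → -187/1024
step 12: add R to get RBBBRBRRRBRR; options L={ -1 -1/2 -1/4 -3/16 -47/256 } R={ -187/1024 -93/512 -23/128 -11/64 -5/32 -1/8 0 } → -375/2048
step 13: add B to get RBBBRBRRRBRRB; options L={ -1 -1/2 -1/4 -3/16 -47/256 -375/2048 } R={ -187/1024 -93/512 -23/128 -11/64 -5/32 -1/8 0 } → -749/4096
step 14: add R to get RBBBRBRRRBRRBR; options L={ -1 -1/2 -1/4 -3/16 -47/256 -375/2048 } R={ -749/4096 -187/1024 -93/512 -23/128 -11/64 -5/32 -1/8 0 } → -1499/8192
step 15: add B to get RBBBRBRRRBRRBRB; options L={ -1 -1/2 -1/4 -3/16 -47/256 -375/2048 -1499/8192 } R={ -749/4096 -187/1024 -93/512 -23/128 -11/64 -5/32 -1/8 0 } → -2997/16384

-2997/16384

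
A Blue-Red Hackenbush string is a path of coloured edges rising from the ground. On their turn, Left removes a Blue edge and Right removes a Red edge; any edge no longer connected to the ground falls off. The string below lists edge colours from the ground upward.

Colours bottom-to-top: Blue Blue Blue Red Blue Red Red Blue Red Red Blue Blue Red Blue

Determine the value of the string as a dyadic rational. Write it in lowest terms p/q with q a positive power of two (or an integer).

Recurse on prefixes of the 14-edge string Blue Blue Blue Red Blue Red Red Blue Red Red Blue Blue Red Blue:
edge 1 of 14 (Blue): { 0 | (no moves) } → 1
edge 2 of 14 (Blue): { 0; 1 | (no moves) } → 2
edge 3 of 14 (Blue): { 0; 1; 2 | (no moves) } → 3
edge 4 of 14 (Red): { 0; 1; 2 | 3 } → 5/2
edge 5 of 14 (Blue): { 0; 1; 2; 5/2 | 3 } → 11/4
edge 6 of 14 (Red): { 0; 1; 2; 5/2 | 11/4; 3 } → 21/8
edge 7 of 14 (Red): { 0; 1; 2; 5/2 | 21/8; 11/4; 3 } → 41/16
edge 8 of 14 (Blue): { 0; 1; 2; 5/2; 41/16 | 21/8; 11/4; 3 } → 83/32
edge 9 of 14 (Red): { 0; 1; 2; 5/2; 41/16 | 83/32; 21/8; 11/4; 3 } → 165/64
edge 10 of 14 (Red): { 0; 1; 2; 5/2; 41/16 | 165/64; 83/32; 21/8; 11/4; 3 } → 329/128
edge 11 of 14 (Blue): { 0; 1; 2; 5/2; 41/16; 329/128 | 165/64; 83/32; 21/8; 11/4; 3 } → 659/256
edge 12 of 14 (Blue): { 0; 1; 2; 5/2; 41/16; 329/128; 659/256 | 165/64; 83/32; 21/8; 11/4; 3 } → 1319/512
edge 13 of 14 (Red): { 0; 1; 2; 5/2; 41/16; 329/128; 659/256 | 1319/512; 165/64; 83/32; 21/8; 11/4; 3 } → 2637/1024
edge 14 of 14 (Blue): { 0; 1; 2; 5/2; 41/16; 329/128; 659/256; 2637/1024 | 1319/512; 165/64; 83/32; 21/8; 11/4; 3 } → 5275/2048

5275/2048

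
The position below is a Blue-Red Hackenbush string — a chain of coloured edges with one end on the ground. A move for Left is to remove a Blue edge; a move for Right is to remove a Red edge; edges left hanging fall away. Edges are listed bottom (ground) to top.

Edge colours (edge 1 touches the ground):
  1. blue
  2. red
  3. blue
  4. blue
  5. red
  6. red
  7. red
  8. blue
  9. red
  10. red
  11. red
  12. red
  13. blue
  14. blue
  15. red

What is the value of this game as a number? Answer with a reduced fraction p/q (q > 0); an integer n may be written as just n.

12557/16384

step 1: add blue to get b; options L={ 0 } R={ none } -> 1
step 2: add red to get br; options L={ 0 } R={ 1 } -> 1/2
step 3: add blue to get brb; options L={ 0, 1/2 } R={ 1 } -> 3/4
step 4: add blue to get brbb; options L={ 0, 1/2, 3/4 } R={ 1 } -> 7/8
step 5: add red to get brbbr; options L={ 0, 1/2, 3/4 } R={ 7/8, 1 } -> 13/16
step 6: add red to get brbbrr; options L={ 0, 1/2, 3/4 } R={ 13/16, 7/8, 1 } -> 25/32
step 7: add red to get brbbrrr; options L={ 0, 1/2, 3/4 } R={ 25/32, 13/16, 7/8, 1 } -> 49/64
step 8: add blue to get brbbrrrb; options L={ 0, 1/2, 3/4, 49/64 } R={ 25/32, 13/16, 7/8, 1 } -> 99/128
step 9: add red to get brbbrrrbr; options L={ 0, 1/2, 3/4, 49/64 } R={ 99/128, 25/32, 13/16, 7/8, 1 } -> 197/256
step 10: add red to get brbbrrrbrr; options L={ 0, 1/2, 3/4, 49/64 } R={ 197/256, 99/128, 25/32, 13/16, 7/8, 1 } -> 393/512
step 11: add red to get brbbrrrbrrr; options L={ 0, 1/2, 3/4, 49/64 } R={ 393/512, 197/256, 99/128, 25/32, 13/16, 7/8, 1 } -> 785/1024
step 12: add red to get brbbrrrbrrrr; options L={ 0, 1/2, 3/4, 49/64 } R={ 785/1024, 393/512, 197/256, 99/128, 25/32, 13/16, 7/8, 1 } -> 1569/2048
step 13: add blue to get brbbrrrbrrrrb; options L={ 0, 1/2, 3/4, 49/64, 1569/2048 } R={ 785/1024, 393/512, 197/256, 99/128, 25/32, 13/16, 7/8, 1 } -> 3139/4096
step 14: add blue to get brbbrrrbrrrrbb; options L={ 0, 1/2, 3/4, 49/64, 1569/2048, 3139/4096 } R={ 785/1024, 393/512, 197/256, 99/128, 25/32, 13/16, 7/8, 1 } -> 6279/8192
step 15: add red to get brbbrrrbrrrrbbr; options L={ 0, 1/2, 3/4, 49/64, 1569/2048, 3139/4096 } R={ 6279/8192, 785/1024, 393/512, 197/256, 99/128, 25/32, 13/16, 7/8, 1 } -> 12557/16384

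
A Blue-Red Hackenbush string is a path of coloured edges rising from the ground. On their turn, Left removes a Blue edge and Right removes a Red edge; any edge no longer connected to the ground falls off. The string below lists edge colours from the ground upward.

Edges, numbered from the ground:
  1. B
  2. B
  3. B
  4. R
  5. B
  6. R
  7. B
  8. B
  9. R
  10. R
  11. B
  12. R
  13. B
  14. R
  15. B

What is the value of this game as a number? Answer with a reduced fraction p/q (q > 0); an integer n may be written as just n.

Recurse on prefixes of the 15-edge string B B B R B R B B R R B R B R B:
B: Left { 0 }, Right { · } -> simplest 1
BB: Left { 0,1 }, Right { · } -> simplest 2
BBB: Left { 0,1,2 }, Right { · } -> simplest 3
BBBR: Left { 0,1,2 }, Right { 3 } -> simplest 5/2
BBBRB: Left { 0,1,2,5/2 }, Right { 3 } -> simplest 11/4
BBBRBR: Left { 0,1,2,5/2 }, Right { 11/4,3 } -> simplest 21/8
BBBRBRB: Left { 0,1,2,5/2,21/8 }, Right { 11/4,3 } -> simplest 43/16
BBBRBRBB: Left { 0,1,2,5/2,21/8,43/16 }, Right { 11/4,3 } -> simplest 87/32
BBBRBRBBR: Left { 0,1,2,5/2,21/8,43/16 }, Right { 87/32,11/4,3 } -> simplest 173/64
BBBRBRBBRR: Left { 0,1,2,5/2,21/8,43/16 }, Right { 173/64,87/32,11/4,3 } -> simplest 345/128
BBBRBRBBRRB: Left { 0,1,2,5/2,21/8,43/16,345/128 }, Right { 173/64,87/32,11/4,3 } -> simplest 691/256
BBBRBRBBRRBR: Left { 0,1,2,5/2,21/8,43/16,345/128 }, Right { 691/256,173/64,87/32,11/4,3 } -> simplest 1381/512
BBBRBRBBRRBRB: Left { 0,1,2,5/2,21/8,43/16,345/128,1381/512 }, Right { 691/256,173/64,87/32,11/4,3 } -> simplest 2763/1024
BBBRBRBBRRBRBR: Left { 0,1,2,5/2,21/8,43/16,345/128,1381/512 }, Right { 2763/1024,691/256,173/64,87/32,11/4,3 } -> simplest 5525/2048
BBBRBRBBRRBRBRB: Left { 0,1,2,5/2,21/8,43/16,345/128,1381/512,5525/2048 }, Right { 2763/1024,691/256,173/64,87/32,11/4,3 } -> simplest 11051/4096

11051/4096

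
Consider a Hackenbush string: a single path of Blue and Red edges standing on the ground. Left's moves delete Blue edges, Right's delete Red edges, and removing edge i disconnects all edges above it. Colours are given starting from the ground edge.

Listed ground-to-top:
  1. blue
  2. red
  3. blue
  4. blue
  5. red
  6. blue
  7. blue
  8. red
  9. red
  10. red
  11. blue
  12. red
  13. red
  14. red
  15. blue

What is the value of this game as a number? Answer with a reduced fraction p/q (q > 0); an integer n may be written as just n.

13859/16384

Prefix values for blue red blue blue red blue blue red red red blue red red red blue via {L|R} + simplicity:
1 of 15 · b · max L 0 · min R +∞ gives 1
2 of 15 · br · max L 0 · min R 1 gives 1/2
3 of 15 · brb · max L 1/2 · min R 1 gives 3/4
4 of 15 · brbb · max L 3/4 · min R 1 gives 7/8
5 of 15 · brbbr · max L 3/4 · min R 7/8 gives 13/16
6 of 15 · brbbrb · max L 13/16 · min R 7/8 gives 27/32
7 of 15 · brbbrbb · max L 27/32 · min R 7/8 gives 55/64
8 of 15 · brbbrbbr · max L 27/32 · min R 55/64 gives 109/128
9 of 15 · brbbrbbrr · max L 27/32 · min R 109/128 gives 217/256
10 of 15 · brbbrbbrrr · max L 27/32 · min R 217/256 gives 433/512
11 of 15 · brbbrbbrrrb · max L 433/512 · min R 217/256 gives 867/1024
12 of 15 · brbbrbbrrrbr · max L 433/512 · min R 867/1024 gives 1733/2048
13 of 15 · brbbrbbrrrbrr · max L 433/512 · min R 1733/2048 gives 3465/4096
14 of 15 · brbbrbbrrrbrrr · max L 433/512 · min R 3465/4096 gives 6929/8192
15 of 15 · brbbrbbrrrbrrrb · max L 6929/8192 · min R 3465/4096 gives 13859/16384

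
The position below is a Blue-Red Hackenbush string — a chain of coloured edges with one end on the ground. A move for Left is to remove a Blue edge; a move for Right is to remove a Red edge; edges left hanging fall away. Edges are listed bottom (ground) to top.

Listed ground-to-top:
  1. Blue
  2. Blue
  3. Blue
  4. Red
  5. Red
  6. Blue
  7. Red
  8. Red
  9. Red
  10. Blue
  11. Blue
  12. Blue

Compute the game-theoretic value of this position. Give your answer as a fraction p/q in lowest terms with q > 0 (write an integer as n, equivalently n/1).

1 of 12 · B · max L 0 · min R +∞ gives 1
2 of 12 · BB · max L 1 · min R +∞ gives 2
3 of 12 · BBB · max L 2 · min R +∞ gives 3
4 of 12 · BBBR · max L 2 · min R 3 gives 5/2
5 of 12 · BBBRR · max L 2 · min R 5/2 gives 9/4
6 of 12 · BBBRRB · max L 9/4 · min R 5/2 gives 19/8
7 of 12 · BBBRRBR · max L 9/4 · min R 19/8 gives 37/16
8 of 12 · BBBRRBRR · max L 9/4 · min R 37/16 gives 73/32
9 of 12 · BBBRRBRRR · max L 9/4 · min R 73/32 gives 145/64
10 of 12 · BBBRRBRRRB · max L 145/64 · min R 73/32 gives 291/128
11 of 12 · BBBRRBRRRBB · max L 291/128 · min R 73/32 gives 583/256
12 of 12 · BBBRRBRRRBBB · max L 583/256 · min R 73/32 gives 1167/512

1167/512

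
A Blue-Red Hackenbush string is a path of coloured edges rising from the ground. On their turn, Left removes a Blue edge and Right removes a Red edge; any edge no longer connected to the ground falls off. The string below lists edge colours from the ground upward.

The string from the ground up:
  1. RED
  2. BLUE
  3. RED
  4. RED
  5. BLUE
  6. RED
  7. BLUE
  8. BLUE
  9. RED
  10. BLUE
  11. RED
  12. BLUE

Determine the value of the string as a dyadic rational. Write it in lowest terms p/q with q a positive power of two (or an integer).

-1685/2048

Recurse on prefixes of the 12-edge string RED BLUE RED RED BLUE RED BLUE BLUE RED BLUE RED BLUE:
step 1: add RED to get R; options L={ · } R={ 0 } = -1
step 2: add BLUE to get RB; options L={ -1 } R={ 0 } = -1/2
step 3: add RED to get RBR; options L={ -1 } R={ -1/2, 0 } = -3/4
step 4: add RED to get RBRR; options L={ -1 } R={ -3/4, -1/2, 0 } = -7/8
step 5: add BLUE to get RBRRB; options L={ -1, -7/8 } R={ -3/4, -1/2, 0 } = -13/16
step 6: add RED to get RBRRBR; options L={ -1, -7/8 } R={ -13/16, -3/4, -1/2, 0 } = -27/32
step 7: add BLUE to get RBRRBRB; options L={ -1, -7/8, -27/32 } R={ -13/16, -3/4, -1/2, 0 } = -53/64
step 8: add BLUE to get RBRRBRBB; options L={ -1, -7/8, -27/32, -53/64 } R={ -13/16, -3/4, -1/2, 0 } = -105/128
step 9: add RED to get RBRRBRBBR; options L={ -1, -7/8, -27/32, -53/64 } R={ -105/128, -13/16, -3/4, -1/2, 0 } = -211/256
step 10: add BLUE to get RBRRBRBBRB; options L={ -1, -7/8, -27/32, -53/64, -211/256 } R={ -105/128, -13/16, -3/4, -1/2, 0 } = -421/512
step 11: add RED to get RBRRBRBBRBR; options L={ -1, -7/8, -27/32, -53/64, -211/256 } R={ -421/512, -105/128, -13/16, -3/4, -1/2, 0 } = -843/1024
step 12: add BLUE to get RBRRBRBBRBRB; options L={ -1, -7/8, -27/32, -53/64, -211/256, -843/1024 } R={ -421/512, -105/128, -13/16, -3/4, -1/2, 0 } = -1685/2048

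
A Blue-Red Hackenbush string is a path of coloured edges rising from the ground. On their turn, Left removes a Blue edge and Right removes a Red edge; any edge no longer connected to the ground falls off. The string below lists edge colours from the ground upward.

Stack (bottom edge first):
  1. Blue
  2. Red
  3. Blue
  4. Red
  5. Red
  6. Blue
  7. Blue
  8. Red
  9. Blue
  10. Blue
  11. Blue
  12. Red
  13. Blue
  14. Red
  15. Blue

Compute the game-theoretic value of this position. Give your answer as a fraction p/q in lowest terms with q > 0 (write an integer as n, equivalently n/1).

Recurse on prefixes of the 15-edge string Blue Red Blue Red Red Blue Blue Red Blue Blue Blue Red Blue Red Blue:
step 1: add Blue to get B; options L={ 0 } R={ — } so 1
step 2: add Red to get BR; options L={ 0 } R={ 1 } so 1/2
step 3: add Blue to get BRB; options L={ 0 1/2 } R={ 1 } so 3/4
step 4: add Red to get BRBR; options L={ 0 1/2 } R={ 3/4 1 } so 5/8
step 5: add Red to get BRBRR; options L={ 0 1/2 } R={ 5/8 3/4 1 } so 9/16
step 6: add Blue to get BRBRRB; options L={ 0 1/2 9/16 } R={ 5/8 3/4 1 } so 19/32
step 7: add Blue to get BRBRRBB; options L={ 0 1/2 9/16 19/32 } R={ 5/8 3/4 1 } so 39/64
step 8: add Red to get BRBRRBBR; options L={ 0 1/2 9/16 19/32 } R={ 39/64 5/8 3/4 1 } so 77/128
step 9: add Blue to get BRBRRBBRB; options L={ 0 1/2 9/16 19/32 77/128 } R={ 39/64 5/8 3/4 1 } so 155/256
step 10: add Blue to get BRBRRBBRBB; options L={ 0 1/2 9/16 19/32 77/128 155/256 } R={ 39/64 5/8 3/4 1 } so 311/512
step 11: add Blue to get BRBRRBBRBBB; options L={ 0 1/2 9/16 19/32 77/128 155/256 311/512 } R={ 39/64 5/8 3/4 1 } so 623/1024
step 12: add Red to get BRBRRBBRBBBR; options L={ 0 1/2 9/16 19/32 77/128 155/256 311/512 } R={ 623/1024 39/64 5/8 3/4 1 } so 1245/2048
step 13: add Blue to get BRBRRBBRBBBRB; options L={ 0 1/2 9/16 19/32 77/128 155/256 311/512 1245/2048 } R={ 623/1024 39/64 5/8 3/4 1 } so 2491/4096
step 14: add Red to get BRBRRBBRBBBRBR; options L={ 0 1/2 9/16 19/32 77/128 155/256 311/512 1245/2048 } R={ 2491/4096 623/1024 39/64 5/8 3/4 1 } so 4981/8192
step 15: add Blue to get BRBRRBBRBBBRBRB; options L={ 0 1/2 9/16 19/32 77/128 155/256 311/512 1245/2048 4981/8192 } R={ 2491/4096 623/1024 39/64 5/8 3/4 1 } so 9963/16384

9963/16384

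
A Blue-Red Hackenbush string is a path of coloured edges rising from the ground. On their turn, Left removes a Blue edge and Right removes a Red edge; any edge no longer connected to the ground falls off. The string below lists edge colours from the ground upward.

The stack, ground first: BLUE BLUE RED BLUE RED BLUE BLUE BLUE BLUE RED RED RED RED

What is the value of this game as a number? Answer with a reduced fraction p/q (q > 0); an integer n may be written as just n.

3553/2048

step 1: add BLUE to get B; options L={ 0 } R={  } — 1
step 2: add BLUE to get BB; options L={ 0 1 } R={  } — 2
step 3: add RED to get BBR; options L={ 0 1 } R={ 2 } — 3/2
step 4: add BLUE to get BBRB; options L={ 0 1 3/2 } R={ 2 } — 7/4
step 5: add RED to get BBRBR; options L={ 0 1 3/2 } R={ 7/4 2 } — 13/8
step 6: add BLUE to get BBRBRB; options L={ 0 1 3/2 13/8 } R={ 7/4 2 } — 27/16
step 7: add BLUE to get BBRBRBB; options L={ 0 1 3/2 13/8 27/16 } R={ 7/4 2 } — 55/32
step 8: add BLUE to get BBRBRBBB; options L={ 0 1 3/2 13/8 27/16 55/32 } R={ 7/4 2 } — 111/64
step 9: add BLUE to get BBRBRBBBB; options L={ 0 1 3/2 13/8 27/16 55/32 111/64 } R={ 7/4 2 } — 223/128
step 10: add RED to get BBRBRBBBBR; options L={ 0 1 3/2 13/8 27/16 55/32 111/64 } R={ 223/128 7/4 2 } — 445/256
step 11: add RED to get BBRBRBBBBRR; options L={ 0 1 3/2 13/8 27/16 55/32 111/64 } R={ 445/256 223/128 7/4 2 } — 889/512
step 12: add RED to get BBRBRBBBBRRR; options L={ 0 1 3/2 13/8 27/16 55/32 111/64 } R={ 889/512 445/256 223/128 7/4 2 } — 1777/1024
step 13: add RED to get BBRBRBBBBRRRR; options L={ 0 1 3/2 13/8 27/16 55/32 111/64 } R={ 1777/1024 889/512 445/256 223/128 7/4 2 } — 3553/2048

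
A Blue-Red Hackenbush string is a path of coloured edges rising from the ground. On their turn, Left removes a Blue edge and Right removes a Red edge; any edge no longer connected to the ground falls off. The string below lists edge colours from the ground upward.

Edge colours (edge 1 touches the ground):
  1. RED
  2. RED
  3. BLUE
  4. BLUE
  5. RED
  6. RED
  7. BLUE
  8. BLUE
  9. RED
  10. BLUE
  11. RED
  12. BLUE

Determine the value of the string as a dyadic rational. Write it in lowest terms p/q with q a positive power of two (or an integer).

-1429/1024

Prefix values for RED RED BLUE BLUE RED RED BLUE BLUE RED BLUE RED BLUE via {L|R} + simplicity:
R: Left { — }, Right { 0 } ⇒ simplest -1
RR: Left { — }, Right { -1, 0 } ⇒ simplest -2
RRB: Left { -2 }, Right { -1, 0 } ⇒ simplest -3/2
RRBB: Left { -2, -3/2 }, Right { -1, 0 } ⇒ simplest -5/4
RRBBR: Left { -2, -3/2 }, Right { -5/4, -1, 0 } ⇒ simplest -11/8
RRBBRR: Left { -2, -3/2 }, Right { -11/8, -5/4, -1, 0 } ⇒ simplest -23/16
RRBBRRB: Left { -2, -3/2, -23/16 }, Right { -11/8, -5/4, -1, 0 } ⇒ simplest -45/32
RRBBRRBB: Left { -2, -3/2, -23/16, -45/32 }, Right { -11/8, -5/4, -1, 0 } ⇒ simplest -89/64
RRBBRRBBR: Left { -2, -3/2, -23/16, -45/32 }, Right { -89/64, -11/8, -5/4, -1, 0 } ⇒ simplest -179/128
RRBBRRBBRB: Left { -2, -3/2, -23/16, -45/32, -179/128 }, Right { -89/64, -11/8, -5/4, -1, 0 } ⇒ simplest -357/256
RRBBRRBBRBR: Left { -2, -3/2, -23/16, -45/32, -179/128 }, Right { -357/256, -89/64, -11/8, -5/4, -1, 0 } ⇒ simplest -715/512
RRBBRRBBRBRB: Left { -2, -3/2, -23/16, -45/32, -179/128, -715/512 }, Right { -357/256, -89/64, -11/8, -5/4, -1, 0 } ⇒ simplest -1429/1024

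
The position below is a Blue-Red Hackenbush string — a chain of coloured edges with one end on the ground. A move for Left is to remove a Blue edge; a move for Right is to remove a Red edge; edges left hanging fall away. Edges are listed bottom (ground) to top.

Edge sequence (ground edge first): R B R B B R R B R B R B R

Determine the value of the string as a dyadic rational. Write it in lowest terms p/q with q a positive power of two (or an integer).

-2475/4096

edge 1 of 13 (R): {  | 0 } gives -1
edge 2 of 13 (B): { -1 | 0 } gives -1/2
edge 3 of 13 (R): { -1 | -1/2 0 } gives -3/4
edge 4 of 13 (B): { -1 -3/4 | -1/2 0 } gives -5/8
edge 5 of 13 (B): { -1 -3/4 -5/8 | -1/2 0 } gives -9/16
edge 6 of 13 (R): { -1 -3/4 -5/8 | -9/16 -1/2 0 } gives -19/32
edge 7 of 13 (R): { -1 -3/4 -5/8 | -19/32 -9/16 -1/2 0 } gives -39/64
edge 8 of 13 (B): { -1 -3/4 -5/8 -39/64 | -19/32 -9/16 -1/2 0 } gives -77/128
edge 9 of 13 (R): { -1 -3/4 -5/8 -39/64 | -77/128 -19/32 -9/16 -1/2 0 } gives -155/256
edge 10 of 13 (B): { -1 -3/4 -5/8 -39/64 -155/256 | -77/128 -19/32 -9/16 -1/2 0 } gives -309/512
edge 11 of 13 (R): { -1 -3/4 -5/8 -39/64 -155/256 | -309/512 -77/128 -19/32 -9/16 -1/2 0 } gives -619/1024
edge 12 of 13 (B): { -1 -3/4 -5/8 -39/64 -155/256 -619/1024 | -309/512 -77/128 -19/32 -9/16 -1/2 0 } gives -1237/2048
edge 13 of 13 (R): { -1 -3/4 -5/8 -39/64 -155/256 -619/1024 | -1237/2048 -309/512 -77/128 -19/32 -9/16 -1/2 0 } gives -2475/4096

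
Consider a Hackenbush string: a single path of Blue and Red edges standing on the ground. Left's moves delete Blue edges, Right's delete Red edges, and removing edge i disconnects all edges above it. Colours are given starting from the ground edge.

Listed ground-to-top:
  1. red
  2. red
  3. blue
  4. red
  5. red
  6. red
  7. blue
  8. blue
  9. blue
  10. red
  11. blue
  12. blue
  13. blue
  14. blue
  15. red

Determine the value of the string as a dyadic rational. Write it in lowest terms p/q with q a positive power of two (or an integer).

-15427/8192

Recurse on prefixes of the 15-edge string red red blue red red red blue blue blue red blue blue blue blue red:
r: Left {  }, Right { 0 } -> simplest -1
rr: Left {  }, Right { -1; 0 } -> simplest -2
rrb: Left { -2 }, Right { -1; 0 } -> simplest -3/2
rrbr: Left { -2 }, Right { -3/2; -1; 0 } -> simplest -7/4
rrbrr: Left { -2 }, Right { -7/4; -3/2; -1; 0 } -> simplest -15/8
rrbrrr: Left { -2 }, Right { -15/8; -7/4; -3/2; -1; 0 } -> simplest -31/16
rrbrrrb: Left { -2; -31/16 }, Right { -15/8; -7/4; -3/2; -1; 0 } -> simplest -61/32
rrbrrrbb: Left { -2; -31/16; -61/32 }, Right { -15/8; -7/4; -3/2; -1; 0 } -> simplest -121/64
rrbrrrbbb: Left { -2; -31/16; -61/32; -121/64 }, Right { -15/8; -7/4; -3/2; -1; 0 } -> simplest -241/128
rrbrrrbbbr: Left { -2; -31/16; -61/32; -121/64 }, Right { -241/128; -15/8; -7/4; -3/2; -1; 0 } -> simplest -483/256
rrbrrrbbbrb: Left { -2; -31/16; -61/32; -121/64; -483/256 }, Right { -241/128; -15/8; -7/4; -3/2; -1; 0 } -> simplest -965/512
rrbrrrbbbrbb: Left { -2; -31/16; -61/32; -121/64; -483/256; -965/512 }, Right { -241/128; -15/8; -7/4; -3/2; -1; 0 } -> simplest -1929/1024
rrbrrrbbbrbbb: Left { -2; -31/16; -61/32; -121/64; -483/256; -965/512; -1929/1024 }, Right { -241/128; -15/8; -7/4; -3/2; -1; 0 } -> simplest -3857/2048
rrbrrrbbbrbbbb: Left { -2; -31/16; -61/32; -121/64; -483/256; -965/512; -1929/1024; -3857/2048 }, Right { -241/128; -15/8; -7/4; -3/2; -1; 0 } -> simplest -7713/4096
rrbrrrbbbrbbbbr: Left { -2; -31/16; -61/32; -121/64; -483/256; -965/512; -1929/1024; -3857/2048 }, Right { -7713/4096; -241/128; -15/8; -7/4; -3/2; -1; 0 } -> simplest -15427/8192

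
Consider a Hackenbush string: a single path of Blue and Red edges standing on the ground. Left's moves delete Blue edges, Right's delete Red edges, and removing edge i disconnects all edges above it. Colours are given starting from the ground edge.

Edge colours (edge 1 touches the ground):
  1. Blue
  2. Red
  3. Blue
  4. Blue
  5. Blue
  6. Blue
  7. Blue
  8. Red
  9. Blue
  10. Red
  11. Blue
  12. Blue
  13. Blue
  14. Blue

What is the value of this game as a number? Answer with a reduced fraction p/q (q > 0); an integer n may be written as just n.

8031/8192

Recurse on prefixes of the 14-edge string Blue Red Blue Blue Blue Blue Blue Red Blue Red Blue Blue Blue Blue:
step 1: add Blue to get B; options L={ 0 } R={  } = 1
step 2: add Red to get BR; options L={ 0 } R={ 1 } = 1/2
step 3: add Blue to get BRB; options L={ 0 1/2 } R={ 1 } = 3/4
step 4: add Blue to get BRBB; options L={ 0 1/2 3/4 } R={ 1 } = 7/8
step 5: add Blue to get BRBBB; options L={ 0 1/2 3/4 7/8 } R={ 1 } = 15/16
step 6: add Blue to get BRBBBB; options L={ 0 1/2 3/4 7/8 15/16 } R={ 1 } = 31/32
step 7: add Blue to get BRBBBBB; options L={ 0 1/2 3/4 7/8 15/16 31/32 } R={ 1 } = 63/64
step 8: add Red to get BRBBBBBR; options L={ 0 1/2 3/4 7/8 15/16 31/32 } R={ 63/64 1 } = 125/128
step 9: add Blue to get BRBBBBBRB; options L={ 0 1/2 3/4 7/8 15/16 31/32 125/128 } R={ 63/64 1 } = 251/256
step 10: add Red to get BRBBBBBRBR; options L={ 0 1/2 3/4 7/8 15/16 31/32 125/128 } R={ 251/256 63/64 1 } = 501/512
step 11: add Blue to get BRBBBBBRBRB; options L={ 0 1/2 3/4 7/8 15/16 31/32 125/128 501/512 } R={ 251/256 63/64 1 } = 1003/1024
step 12: add Blue to get BRBBBBBRBRBB; options L={ 0 1/2 3/4 7/8 15/16 31/32 125/128 501/512 1003/1024 } R={ 251/256 63/64 1 } = 2007/2048
step 13: add Blue to get BRBBBBBRBRBBB; options L={ 0 1/2 3/4 7/8 15/16 31/32 125/128 501/512 1003/1024 2007/2048 } R={ 251/256 63/64 1 } = 4015/4096
step 14: add Blue to get BRBBBBBRBRBBBB; options L={ 0 1/2 3/4 7/8 15/16 31/32 125/128 501/512 1003/1024 2007/2048 4015/4096 } R={ 251/256 63/64 1 } = 8031/8192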